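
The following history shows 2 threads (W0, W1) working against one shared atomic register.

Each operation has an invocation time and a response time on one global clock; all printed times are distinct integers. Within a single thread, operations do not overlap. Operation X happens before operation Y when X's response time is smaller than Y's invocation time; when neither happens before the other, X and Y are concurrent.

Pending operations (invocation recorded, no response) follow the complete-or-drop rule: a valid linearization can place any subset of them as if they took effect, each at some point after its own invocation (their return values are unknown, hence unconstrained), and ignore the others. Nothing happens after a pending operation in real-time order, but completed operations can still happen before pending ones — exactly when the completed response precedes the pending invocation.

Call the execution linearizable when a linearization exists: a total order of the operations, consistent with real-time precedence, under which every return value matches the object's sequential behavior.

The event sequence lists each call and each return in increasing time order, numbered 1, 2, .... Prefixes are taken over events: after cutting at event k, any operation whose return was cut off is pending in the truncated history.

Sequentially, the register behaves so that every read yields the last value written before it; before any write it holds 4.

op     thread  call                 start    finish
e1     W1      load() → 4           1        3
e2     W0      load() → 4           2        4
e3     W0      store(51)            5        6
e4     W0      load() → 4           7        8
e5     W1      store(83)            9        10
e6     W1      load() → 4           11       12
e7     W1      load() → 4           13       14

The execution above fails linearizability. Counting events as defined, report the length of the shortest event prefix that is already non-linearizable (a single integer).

one valid order for events 1..7 is e1, e2, e3:
1. e1 load() → 4, leaving value 4
2. e2 load() → 4, leaving value 4
3. e3 store(51), leaving value 51
once event 8 joins (e4's response, time 8), exhaustive search finds no witness
for example e1, e2, e3, e4 fails at step 4: e4 load() → 4 is not legal there
for example e2, e1, e3, e4 fails at step 4: e4 load() → 4 is not legal there

8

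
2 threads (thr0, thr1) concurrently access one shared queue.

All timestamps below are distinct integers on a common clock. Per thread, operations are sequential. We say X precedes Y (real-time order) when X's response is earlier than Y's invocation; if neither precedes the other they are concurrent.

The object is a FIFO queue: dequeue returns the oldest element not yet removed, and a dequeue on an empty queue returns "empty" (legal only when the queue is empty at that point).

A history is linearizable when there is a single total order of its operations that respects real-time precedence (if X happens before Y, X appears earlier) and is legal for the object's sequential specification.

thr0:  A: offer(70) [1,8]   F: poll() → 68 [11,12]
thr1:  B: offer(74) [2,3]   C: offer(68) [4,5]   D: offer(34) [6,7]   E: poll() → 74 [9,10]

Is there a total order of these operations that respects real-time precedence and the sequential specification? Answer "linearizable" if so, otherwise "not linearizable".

witness order: B, C, A, D, E, F
step 1: B offer(74) — queue <74>
step 2: C offer(68) — queue <74,68>
step 3: A offer(70) — queue <74,68,70>
step 4: D offer(34) — queue <74,68,70,34>
step 5: E poll() → 74 — queue <68,70,34>
step 6: F poll() → 68 — queue <70,34>

linearizable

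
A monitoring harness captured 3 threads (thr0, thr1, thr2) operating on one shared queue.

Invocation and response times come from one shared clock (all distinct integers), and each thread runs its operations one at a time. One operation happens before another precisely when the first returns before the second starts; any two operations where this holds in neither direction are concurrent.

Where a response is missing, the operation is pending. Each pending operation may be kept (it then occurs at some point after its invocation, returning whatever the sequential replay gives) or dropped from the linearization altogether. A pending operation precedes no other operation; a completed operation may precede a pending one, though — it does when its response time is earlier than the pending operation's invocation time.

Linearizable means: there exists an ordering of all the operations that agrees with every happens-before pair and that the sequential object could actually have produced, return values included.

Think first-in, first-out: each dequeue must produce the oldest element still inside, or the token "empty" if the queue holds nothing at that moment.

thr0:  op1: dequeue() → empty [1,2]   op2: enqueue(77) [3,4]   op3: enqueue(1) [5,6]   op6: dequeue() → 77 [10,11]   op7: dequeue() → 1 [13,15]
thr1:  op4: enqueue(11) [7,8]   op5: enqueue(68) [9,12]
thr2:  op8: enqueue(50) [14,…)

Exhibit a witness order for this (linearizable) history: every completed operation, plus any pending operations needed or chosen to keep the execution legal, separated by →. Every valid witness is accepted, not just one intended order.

after step 1 (op1 dequeue() → empty): queue <>
after step 2 (op2 enqueue(77)): queue <77>
after step 3 (op3 enqueue(1)): queue <77,1>
after step 4 (op4 enqueue(11)): queue <77,1,11>
after step 5 (op5 enqueue(68)): queue <77,1,11,68>
after step 6 (op6 dequeue() → 77): queue <1,11,68>
after step 7 (op7 dequeue() → 1): queue <11,68>

op1 → op2 → op3 → op4 → op5 → op6 → op7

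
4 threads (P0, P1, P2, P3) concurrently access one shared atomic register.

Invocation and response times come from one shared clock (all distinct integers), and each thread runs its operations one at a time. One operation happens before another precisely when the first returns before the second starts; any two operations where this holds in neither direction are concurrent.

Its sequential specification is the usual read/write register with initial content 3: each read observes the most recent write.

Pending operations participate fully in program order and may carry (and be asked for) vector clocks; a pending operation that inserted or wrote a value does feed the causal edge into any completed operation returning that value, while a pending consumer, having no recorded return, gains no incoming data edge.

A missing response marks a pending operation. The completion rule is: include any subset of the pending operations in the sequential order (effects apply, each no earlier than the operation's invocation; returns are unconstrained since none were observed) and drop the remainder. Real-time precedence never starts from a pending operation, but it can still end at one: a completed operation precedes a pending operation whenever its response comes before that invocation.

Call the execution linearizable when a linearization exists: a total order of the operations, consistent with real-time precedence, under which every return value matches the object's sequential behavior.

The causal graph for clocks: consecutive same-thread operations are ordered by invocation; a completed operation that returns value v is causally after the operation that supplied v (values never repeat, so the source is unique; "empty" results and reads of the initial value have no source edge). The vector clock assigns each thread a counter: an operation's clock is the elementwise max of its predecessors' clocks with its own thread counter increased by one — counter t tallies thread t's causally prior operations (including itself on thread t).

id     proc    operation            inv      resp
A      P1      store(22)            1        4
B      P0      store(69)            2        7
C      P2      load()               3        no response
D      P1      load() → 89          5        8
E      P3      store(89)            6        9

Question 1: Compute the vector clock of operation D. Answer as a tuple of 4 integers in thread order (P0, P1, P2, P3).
Answer: (0, 2, 0, 1)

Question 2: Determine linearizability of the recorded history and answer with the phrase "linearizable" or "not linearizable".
a witness: A, B, C, E, D
after step 1 (A store(22)): value 22
after step 2 (B store(69)): value 69
after step 3 (C load() (pending, included)): value 69
after step 4 (E store(89)): value 89
after step 5 (D load() → 89): value 89

linearizable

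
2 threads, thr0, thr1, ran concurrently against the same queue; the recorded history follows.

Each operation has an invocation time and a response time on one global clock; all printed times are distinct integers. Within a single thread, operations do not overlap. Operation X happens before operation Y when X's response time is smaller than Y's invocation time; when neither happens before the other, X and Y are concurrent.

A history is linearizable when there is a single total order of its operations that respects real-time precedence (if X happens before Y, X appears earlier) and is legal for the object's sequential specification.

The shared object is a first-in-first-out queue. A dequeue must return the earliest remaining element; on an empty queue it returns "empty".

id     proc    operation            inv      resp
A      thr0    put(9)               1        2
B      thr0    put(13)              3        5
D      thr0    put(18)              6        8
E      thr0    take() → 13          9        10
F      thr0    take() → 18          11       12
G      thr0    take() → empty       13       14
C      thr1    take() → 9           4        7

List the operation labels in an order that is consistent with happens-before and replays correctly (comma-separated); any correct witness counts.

after step 1 (A put(9)): queue <9>
after step 2 (B put(13)): queue <9,13>
after step 3 (C take() → 9): queue <13>
after step 4 (D put(18)): queue <13,18>
after step 5 (E take() → 13): queue <18>
after step 6 (F take() → 18): queue <>
after step 7 (G take() → empty): queue <>

A, B, C, D, E, F, G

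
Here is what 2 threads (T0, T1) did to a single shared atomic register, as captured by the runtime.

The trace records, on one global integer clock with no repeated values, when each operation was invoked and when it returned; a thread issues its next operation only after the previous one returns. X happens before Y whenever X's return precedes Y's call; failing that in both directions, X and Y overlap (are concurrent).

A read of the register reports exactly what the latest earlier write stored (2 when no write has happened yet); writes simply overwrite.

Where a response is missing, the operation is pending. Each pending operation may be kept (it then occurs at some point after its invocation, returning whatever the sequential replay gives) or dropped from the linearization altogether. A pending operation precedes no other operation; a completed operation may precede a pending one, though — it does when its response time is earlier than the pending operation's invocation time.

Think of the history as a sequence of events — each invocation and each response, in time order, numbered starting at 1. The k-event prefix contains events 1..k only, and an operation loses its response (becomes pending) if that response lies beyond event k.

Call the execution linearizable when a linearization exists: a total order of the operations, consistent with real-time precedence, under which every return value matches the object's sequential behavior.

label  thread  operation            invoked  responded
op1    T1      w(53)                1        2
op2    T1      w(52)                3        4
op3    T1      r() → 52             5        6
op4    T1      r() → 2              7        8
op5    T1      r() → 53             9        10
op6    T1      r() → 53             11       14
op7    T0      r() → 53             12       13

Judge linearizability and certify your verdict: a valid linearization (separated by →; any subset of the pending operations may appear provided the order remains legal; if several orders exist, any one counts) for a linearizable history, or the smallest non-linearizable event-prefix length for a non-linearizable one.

not linearizable — minimal violating prefix: 8 events

already the first 8 events (up to op4's response at time 8) admit no linearization; the first 7 still do
a single order respects real time; the 4 completed atomic register operations fail replay along it
e.g. op1, op2, op3, op4: illegal at step 4, since op4 r() → 2 cannot apply there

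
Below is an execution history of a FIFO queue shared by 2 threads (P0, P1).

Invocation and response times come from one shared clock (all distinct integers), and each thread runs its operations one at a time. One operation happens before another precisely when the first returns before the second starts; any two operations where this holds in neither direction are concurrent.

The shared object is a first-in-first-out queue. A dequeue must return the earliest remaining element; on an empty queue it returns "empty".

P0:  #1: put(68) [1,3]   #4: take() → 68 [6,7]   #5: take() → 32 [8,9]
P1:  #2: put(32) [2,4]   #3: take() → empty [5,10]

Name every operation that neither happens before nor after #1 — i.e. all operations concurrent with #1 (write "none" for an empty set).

#2

#1 spans [1,3]; an op avoiding the whole window 1..3 is ordered, any other is concurrent
#2 [2,4]: concurrent
#3 [5,10]: after
#4 [6,7]: after
#5 [8,9]: after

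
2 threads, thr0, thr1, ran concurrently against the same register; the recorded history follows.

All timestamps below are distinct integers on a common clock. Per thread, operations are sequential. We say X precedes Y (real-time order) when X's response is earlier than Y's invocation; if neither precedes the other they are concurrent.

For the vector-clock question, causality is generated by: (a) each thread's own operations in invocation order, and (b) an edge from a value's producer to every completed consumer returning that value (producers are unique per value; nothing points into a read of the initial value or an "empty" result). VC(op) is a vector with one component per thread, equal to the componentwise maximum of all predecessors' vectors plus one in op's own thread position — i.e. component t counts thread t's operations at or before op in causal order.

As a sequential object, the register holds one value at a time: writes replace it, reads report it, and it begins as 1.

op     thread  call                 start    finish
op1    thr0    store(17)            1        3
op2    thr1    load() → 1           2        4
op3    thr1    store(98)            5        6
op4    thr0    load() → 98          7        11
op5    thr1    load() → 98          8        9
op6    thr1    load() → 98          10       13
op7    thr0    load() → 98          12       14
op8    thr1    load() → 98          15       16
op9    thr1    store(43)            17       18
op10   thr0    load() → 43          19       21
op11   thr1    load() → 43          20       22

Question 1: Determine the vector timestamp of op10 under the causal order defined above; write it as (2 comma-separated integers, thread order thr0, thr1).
root op op2, invoked 2: fresh clock plus thr1's own tick → (0, 1)
root op op1, invoked 1: fresh clock plus thr0's own tick → (1, 0)
from VC(op2)=(0, 1), op3 (invoked 5) maxes components and bumps thr1 → (0, 2)
from VC(op3)=(0, 2), op5 (invoked 8) maxes components and bumps thr1 → (0, 3)
from VC(op3)=(0, 2), VC(op5)=(0, 3), op6 (invoked 10) maxes components and bumps thr1 → (0, 4)
from VC(op1)=(1, 0), VC(op3)=(0, 2), op4 (invoked 7) maxes components and bumps thr0 → (2, 2)
from VC(op3)=(0, 2), VC(op6)=(0, 4), op8 (invoked 15) maxes components and bumps thr1 → (0, 5)
from VC(op3)=(0, 2), VC(op4)=(2, 2), op7 (invoked 12) maxes components and bumps thr0 → (3, 2)
from VC(op8)=(0, 5), op9 (invoked 17) maxes components and bumps thr1 → (0, 6)
from VC(op9)=(0, 6), op11 (invoked 20) maxes components and bumps thr1 → (0, 7)
from VC(op7)=(3, 2), VC(op9)=(0, 6), op10 (invoked 19) maxes components and bumps thr0 → (4, 6)
target: VC(op10) = (4, 6)

(4, 6)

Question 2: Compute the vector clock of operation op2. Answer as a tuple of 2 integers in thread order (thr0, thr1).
no predecessors for op2 (invoked 2): thr1 increments from zero → (0, 1)
no predecessors for op1 (invoked 1): thr0 increments from zero → (1, 0)
merge at op3 (invoked 5): VC(op2)=(0, 1), own-thread bump on thr1 → (0, 2)
merge at op5 (invoked 8): VC(op3)=(0, 2), own-thread bump on thr1 → (0, 3)
merge at op6 (invoked 10): VC(op3)=(0, 2), VC(op5)=(0, 3), own-thread bump on thr1 → (0, 4)
merge at op4 (invoked 7): VC(op1)=(1, 0), VC(op3)=(0, 2), own-thread bump on thr0 → (2, 2)
merge at op8 (invoked 15): VC(op3)=(0, 2), VC(op6)=(0, 4), own-thread bump on thr1 → (0, 5)
merge at op7 (invoked 12): VC(op3)=(0, 2), VC(op4)=(2, 2), own-thread bump on thr0 → (3, 2)
merge at op9 (invoked 17): VC(op8)=(0, 5), own-thread bump on thr1 → (0, 6)
merge at op11 (invoked 20): VC(op9)=(0, 6), own-thread bump on thr1 → (0, 7)
merge at op10 (invoked 19): VC(op7)=(3, 2), VC(op9)=(0, 6), own-thread bump on thr0 → (4, 6)
target: VC(op2) = (0, 1)

(0, 1)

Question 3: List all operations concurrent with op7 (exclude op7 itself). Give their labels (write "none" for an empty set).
overlap test against op7 [12,14]: concurrent iff the interval meets 12..14
op1 [1,3]: before
op2 [2,4]: before
op3 [5,6]: before
op4 [7,11]: before
op5 [8,9]: before
op6 [10,13]: concurrent
op8 [15,16]: after
op9 [17,18]: after
op10 [19,21]: after
op11 [20,22]: after

op6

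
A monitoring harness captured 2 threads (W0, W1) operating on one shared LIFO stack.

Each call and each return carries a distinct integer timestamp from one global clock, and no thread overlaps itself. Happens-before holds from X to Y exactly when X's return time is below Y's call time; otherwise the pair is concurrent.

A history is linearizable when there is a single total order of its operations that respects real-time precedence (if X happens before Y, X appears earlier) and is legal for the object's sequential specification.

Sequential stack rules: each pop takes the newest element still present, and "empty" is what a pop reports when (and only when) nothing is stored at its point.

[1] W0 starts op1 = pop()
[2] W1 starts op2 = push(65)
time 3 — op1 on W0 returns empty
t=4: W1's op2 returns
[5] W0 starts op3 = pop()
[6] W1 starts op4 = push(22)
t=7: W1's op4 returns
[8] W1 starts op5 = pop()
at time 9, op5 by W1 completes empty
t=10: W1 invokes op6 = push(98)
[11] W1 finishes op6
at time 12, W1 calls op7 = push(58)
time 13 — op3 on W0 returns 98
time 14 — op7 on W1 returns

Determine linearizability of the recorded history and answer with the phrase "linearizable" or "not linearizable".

events 1..8 are fine; event 9 — the response of op5 at time 9 — makes the prefix non-linearizable
no legal order exists: 2 real-time-consistent candidates over 4 completed LIFO stack operations, all rejected
every completion of the 1 pending operation (op3) was checked; none linearizes
sample order op1, op2, op4, op5 (pending dropped) stalls at step 4 — op5 pop() → empty has no legal effect
sample order op2, op1, op4, op5 (pending dropped) stalls at step 2 — op1 pop() → empty has no legal effect

not linearizable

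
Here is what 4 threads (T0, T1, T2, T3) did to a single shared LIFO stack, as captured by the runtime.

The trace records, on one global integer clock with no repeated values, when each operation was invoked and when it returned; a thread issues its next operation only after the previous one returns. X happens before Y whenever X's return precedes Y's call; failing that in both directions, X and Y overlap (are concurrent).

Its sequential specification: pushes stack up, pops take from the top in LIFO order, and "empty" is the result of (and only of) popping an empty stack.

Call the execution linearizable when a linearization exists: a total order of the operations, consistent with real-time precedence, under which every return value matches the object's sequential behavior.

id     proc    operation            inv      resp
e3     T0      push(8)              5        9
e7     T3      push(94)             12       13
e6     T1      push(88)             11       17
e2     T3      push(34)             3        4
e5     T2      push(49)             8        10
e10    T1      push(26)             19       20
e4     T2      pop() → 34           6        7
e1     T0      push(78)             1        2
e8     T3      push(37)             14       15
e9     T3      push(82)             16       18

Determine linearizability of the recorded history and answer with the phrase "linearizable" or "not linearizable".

witness order: e1, e2, e4, e3, e5, e6, e7, e8, e9, e10
1. e1 push(78), leaving stack <78>
2. e2 push(34), leaving stack <78,34>
3. e4 pop() → 34, leaving stack <78>
4. e3 push(8), leaving stack <78,8>
5. e5 push(49), leaving stack <78,8,49>
6. e6 push(88), leaving stack <78,8,49,88>
7. e7 push(94), leaving stack <78,8,49,88,94>
8. e8 push(37), leaving stack <78,8,49,88,94,37>
9. e9 push(82), leaving stack <78,8,49,88,94,37,82>
10. e10 push(26), leaving stack <78,8,49,88,94,37,82,26>

linearizable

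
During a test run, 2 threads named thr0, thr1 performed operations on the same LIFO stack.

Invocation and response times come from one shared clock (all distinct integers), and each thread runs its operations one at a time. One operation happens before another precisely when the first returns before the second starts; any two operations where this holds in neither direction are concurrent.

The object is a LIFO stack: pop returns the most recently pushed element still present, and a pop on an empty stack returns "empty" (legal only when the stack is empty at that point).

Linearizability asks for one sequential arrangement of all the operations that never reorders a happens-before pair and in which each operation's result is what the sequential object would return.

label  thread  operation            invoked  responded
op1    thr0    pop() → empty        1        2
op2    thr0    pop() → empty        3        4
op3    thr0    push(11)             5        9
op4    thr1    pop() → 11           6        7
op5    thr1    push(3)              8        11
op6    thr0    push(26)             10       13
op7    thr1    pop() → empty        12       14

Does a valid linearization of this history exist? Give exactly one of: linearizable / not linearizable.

through event 13 a valid linearization exists; event 14 (op7 responding at time 14) ends that
every one of the 8 real-time-consistent orders over 7 completed LIFO stack ops fails the sequential spec
e.g. op1, op2, op3, op4, op5, op6, op7: illegal at step 7, since op7 pop() → empty cannot apply there
e.g. op1, op2, op3, op4, op5, op7, op6: illegal at step 6, since op7 pop() → empty cannot apply there

not linearizable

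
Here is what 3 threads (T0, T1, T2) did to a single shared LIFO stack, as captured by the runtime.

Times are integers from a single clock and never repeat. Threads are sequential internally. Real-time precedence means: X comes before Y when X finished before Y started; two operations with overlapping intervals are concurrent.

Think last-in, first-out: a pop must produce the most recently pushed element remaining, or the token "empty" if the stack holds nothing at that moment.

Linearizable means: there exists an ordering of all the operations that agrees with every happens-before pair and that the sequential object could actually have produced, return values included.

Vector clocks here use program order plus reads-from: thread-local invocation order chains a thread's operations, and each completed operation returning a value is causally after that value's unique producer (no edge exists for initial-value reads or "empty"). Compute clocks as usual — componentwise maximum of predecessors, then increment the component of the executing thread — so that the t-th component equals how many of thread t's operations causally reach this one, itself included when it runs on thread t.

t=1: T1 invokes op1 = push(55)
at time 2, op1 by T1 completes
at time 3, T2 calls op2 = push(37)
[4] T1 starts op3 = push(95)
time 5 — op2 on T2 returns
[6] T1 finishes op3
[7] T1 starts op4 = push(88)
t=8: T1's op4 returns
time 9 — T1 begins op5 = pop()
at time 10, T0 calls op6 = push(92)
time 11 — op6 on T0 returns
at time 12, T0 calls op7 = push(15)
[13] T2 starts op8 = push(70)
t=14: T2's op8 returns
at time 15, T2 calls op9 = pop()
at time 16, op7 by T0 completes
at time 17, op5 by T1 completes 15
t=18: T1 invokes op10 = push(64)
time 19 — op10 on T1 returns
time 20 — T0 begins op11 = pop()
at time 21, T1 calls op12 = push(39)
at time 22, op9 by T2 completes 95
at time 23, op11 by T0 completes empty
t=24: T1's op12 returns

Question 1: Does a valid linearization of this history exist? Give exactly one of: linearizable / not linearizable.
not linearizable

cut after 21 events: linearizable; cut after 22 events (op9 responds, time 22): not linearizable
10 completed operations, 46 real-time-consistent orders — every LIFO stack replay fails
no completion choice of the 2 pending operations (op11, op12) rescues it — every subset was tried
one such order, op1, op2, op3, op4, op5, op6, op7, op8, op9, op10 (pending dropped), breaks at step 5 where op5 pop() → 15 is illegal
one such order, op1, op2, op3, op4, op5, op6, op7, op8, op10, op9 (pending dropped), breaks at step 5 where op5 pop() → 15 is illegal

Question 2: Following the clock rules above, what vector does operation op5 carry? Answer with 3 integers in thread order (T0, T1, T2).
Answer: (2, 4, 0)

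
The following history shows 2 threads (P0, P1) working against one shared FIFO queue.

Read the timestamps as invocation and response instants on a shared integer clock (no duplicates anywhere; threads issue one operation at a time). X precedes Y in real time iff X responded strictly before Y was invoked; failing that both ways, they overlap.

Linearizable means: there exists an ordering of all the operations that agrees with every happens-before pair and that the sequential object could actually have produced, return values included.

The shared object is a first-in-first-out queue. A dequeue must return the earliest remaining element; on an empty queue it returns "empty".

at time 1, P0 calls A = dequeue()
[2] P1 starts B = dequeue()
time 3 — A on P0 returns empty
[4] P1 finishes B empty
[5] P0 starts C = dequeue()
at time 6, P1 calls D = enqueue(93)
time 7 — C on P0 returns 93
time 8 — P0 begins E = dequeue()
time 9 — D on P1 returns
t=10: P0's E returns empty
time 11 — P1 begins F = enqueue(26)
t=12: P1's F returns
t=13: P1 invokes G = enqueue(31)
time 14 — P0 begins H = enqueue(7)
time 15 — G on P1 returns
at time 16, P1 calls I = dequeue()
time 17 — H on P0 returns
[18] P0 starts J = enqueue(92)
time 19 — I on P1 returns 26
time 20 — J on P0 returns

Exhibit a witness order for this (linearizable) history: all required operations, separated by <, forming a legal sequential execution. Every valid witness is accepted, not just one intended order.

after step 1 (A dequeue() → empty): queue <>
after step 2 (B dequeue() → empty): queue <>
after step 3 (D enqueue(93)): queue <93>
after step 4 (C dequeue() → 93): queue <>
after step 5 (E dequeue() → empty): queue <>
after step 6 (F enqueue(26)): queue <26>
after step 7 (G enqueue(31)): queue <26,31>
after step 8 (H enqueue(7)): queue <26,31,7>
after step 9 (I dequeue() → 26): queue <31,7>
after step 10 (J enqueue(92)): queue <31,7,92>

A < B < D < C < E < F < G < H < I < J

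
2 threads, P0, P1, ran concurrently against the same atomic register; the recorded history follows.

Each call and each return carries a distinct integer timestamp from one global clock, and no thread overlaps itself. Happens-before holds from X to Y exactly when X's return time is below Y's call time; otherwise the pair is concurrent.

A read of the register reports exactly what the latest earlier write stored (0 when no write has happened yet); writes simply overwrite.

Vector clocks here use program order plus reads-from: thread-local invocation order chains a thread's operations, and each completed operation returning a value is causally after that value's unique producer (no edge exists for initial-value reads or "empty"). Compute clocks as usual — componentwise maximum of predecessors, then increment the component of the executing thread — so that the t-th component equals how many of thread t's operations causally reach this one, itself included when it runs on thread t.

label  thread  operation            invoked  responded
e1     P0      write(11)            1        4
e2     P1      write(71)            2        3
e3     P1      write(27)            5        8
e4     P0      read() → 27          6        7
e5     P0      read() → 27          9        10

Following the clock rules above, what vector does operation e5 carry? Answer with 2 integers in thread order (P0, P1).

VC(e2, invoked at 2): no causal predecessors; +1 on P1 → (0, 1)
VC(e1, invoked at 1): no causal predecessors; +1 on P0 → (1, 0)
e3 (invocation 5): componentwise max over VC(e2)=(0, 1), +1 at P1, giving (0, 2)
e4 (invocation 6): componentwise max over VC(e1)=(1, 0), VC(e3)=(0, 2), +1 at P0, giving (2, 2)
e5 (invocation 9): componentwise max over VC(e3)=(0, 2), VC(e4)=(2, 2), +1 at P0, giving (3, 2)
target: VC(e5) = (3, 2)

(3, 2)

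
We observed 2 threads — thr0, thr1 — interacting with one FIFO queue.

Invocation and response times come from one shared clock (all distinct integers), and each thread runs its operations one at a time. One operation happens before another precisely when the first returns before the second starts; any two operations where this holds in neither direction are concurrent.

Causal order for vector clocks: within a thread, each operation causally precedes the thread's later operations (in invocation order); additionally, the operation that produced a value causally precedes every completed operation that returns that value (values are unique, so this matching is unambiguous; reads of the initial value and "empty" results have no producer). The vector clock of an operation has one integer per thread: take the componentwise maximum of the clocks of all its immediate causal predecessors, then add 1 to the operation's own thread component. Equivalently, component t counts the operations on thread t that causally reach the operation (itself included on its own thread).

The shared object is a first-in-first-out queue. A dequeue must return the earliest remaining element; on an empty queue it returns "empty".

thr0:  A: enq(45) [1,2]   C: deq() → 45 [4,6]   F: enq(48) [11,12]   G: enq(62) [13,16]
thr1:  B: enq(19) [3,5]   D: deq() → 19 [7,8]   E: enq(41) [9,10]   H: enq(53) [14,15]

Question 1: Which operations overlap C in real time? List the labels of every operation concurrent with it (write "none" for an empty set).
B

C runs from 4 to 6; window-overlapping ops are concurrent
A [1,2]: before
B [3,5]: concurrent
D [7,8]: after
E [9,10]: after
F [11,12]: after
G [13,16]: after
H [14,15]: after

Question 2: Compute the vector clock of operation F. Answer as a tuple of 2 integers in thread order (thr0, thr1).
(3, 0)

no predecessors for B (invoked 3): thr1 increments from zero → (0, 1)
no predecessors for A (invoked 1): thr0 increments from zero → (1, 0)
D, invoked 7, takes VC(B)=(0, 1) under max, adds 1 for thr1 → (0, 2)
C, invoked 4, takes VC(A)=(1, 0) under max, adds 1 for thr0 → (2, 0)
E, invoked 9, takes VC(D)=(0, 2) under max, adds 1 for thr1 → (0, 3)
F, invoked 11, takes VC(C)=(2, 0) under max, adds 1 for thr0 → (3, 0)
H, invoked 14, takes VC(E)=(0, 3) under max, adds 1 for thr1 → (0, 4)
G, invoked 13, takes VC(F)=(3, 0) under max, adds 1 for thr0 → (4, 0)
target: VC(F) = (3, 0)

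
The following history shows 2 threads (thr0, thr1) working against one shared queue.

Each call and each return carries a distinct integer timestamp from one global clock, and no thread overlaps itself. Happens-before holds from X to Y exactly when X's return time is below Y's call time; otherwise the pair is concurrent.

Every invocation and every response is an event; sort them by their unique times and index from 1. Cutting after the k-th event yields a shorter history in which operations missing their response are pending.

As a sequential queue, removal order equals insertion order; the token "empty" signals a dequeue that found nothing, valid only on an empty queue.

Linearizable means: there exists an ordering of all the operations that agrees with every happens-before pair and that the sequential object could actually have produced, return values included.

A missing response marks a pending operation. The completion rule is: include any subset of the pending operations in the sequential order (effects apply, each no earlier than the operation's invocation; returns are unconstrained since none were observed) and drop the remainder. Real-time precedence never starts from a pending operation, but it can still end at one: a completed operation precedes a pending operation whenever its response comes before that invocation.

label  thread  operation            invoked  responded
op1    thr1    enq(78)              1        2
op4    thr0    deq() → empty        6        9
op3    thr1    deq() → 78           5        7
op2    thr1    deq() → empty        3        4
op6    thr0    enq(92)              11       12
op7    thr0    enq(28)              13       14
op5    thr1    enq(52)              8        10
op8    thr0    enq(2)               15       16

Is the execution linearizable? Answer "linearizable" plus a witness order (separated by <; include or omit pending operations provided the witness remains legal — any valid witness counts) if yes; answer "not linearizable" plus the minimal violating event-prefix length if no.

through event 3 a valid linearization exists; event 4 (op2 responding at time 4) ends that
the completed operations (2 total) allow one real-time order; the queue replay rejects it
take op1, op2: step 2 already fails, because op2 deq() → empty cannot occur there

not linearizable — minimal violating prefix: 4 events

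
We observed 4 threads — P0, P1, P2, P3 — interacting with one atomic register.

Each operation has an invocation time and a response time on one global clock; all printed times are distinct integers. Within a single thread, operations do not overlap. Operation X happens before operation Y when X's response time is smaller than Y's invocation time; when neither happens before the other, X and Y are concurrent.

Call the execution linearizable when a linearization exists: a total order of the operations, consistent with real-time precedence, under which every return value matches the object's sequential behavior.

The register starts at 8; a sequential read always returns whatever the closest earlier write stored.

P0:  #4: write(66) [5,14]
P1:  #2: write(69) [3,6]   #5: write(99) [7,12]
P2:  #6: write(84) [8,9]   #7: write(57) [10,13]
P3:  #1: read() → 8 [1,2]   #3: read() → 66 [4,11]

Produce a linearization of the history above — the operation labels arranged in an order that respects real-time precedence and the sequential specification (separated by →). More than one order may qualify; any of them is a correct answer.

after step 1 (#1 read() → 8): value 8
after step 2 (#2 write(69)): value 69
after step 3 (#4 write(66)): value 66
after step 4 (#3 read() → 66): value 66
after step 5 (#5 write(99)): value 99
after step 6 (#6 write(84)): value 84
after step 7 (#7 write(57)): value 57

#1 → #2 → #4 → #3 → #5 → #6 → #7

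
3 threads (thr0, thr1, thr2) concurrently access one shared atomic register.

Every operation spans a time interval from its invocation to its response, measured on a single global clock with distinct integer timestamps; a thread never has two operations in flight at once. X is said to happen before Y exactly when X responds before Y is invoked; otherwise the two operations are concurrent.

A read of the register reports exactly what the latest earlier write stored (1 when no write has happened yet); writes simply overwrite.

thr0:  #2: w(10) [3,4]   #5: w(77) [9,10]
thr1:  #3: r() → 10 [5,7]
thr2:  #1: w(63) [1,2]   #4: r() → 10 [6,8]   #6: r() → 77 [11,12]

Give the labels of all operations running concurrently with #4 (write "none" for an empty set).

concurrent with #4 ([6,8]): every op whose interval crosses 6..8
#1 [1,2]: before
#2 [3,4]: before
#3 [5,7]: concurrent
#5 [9,10]: after
#6 [11,12]: after

#3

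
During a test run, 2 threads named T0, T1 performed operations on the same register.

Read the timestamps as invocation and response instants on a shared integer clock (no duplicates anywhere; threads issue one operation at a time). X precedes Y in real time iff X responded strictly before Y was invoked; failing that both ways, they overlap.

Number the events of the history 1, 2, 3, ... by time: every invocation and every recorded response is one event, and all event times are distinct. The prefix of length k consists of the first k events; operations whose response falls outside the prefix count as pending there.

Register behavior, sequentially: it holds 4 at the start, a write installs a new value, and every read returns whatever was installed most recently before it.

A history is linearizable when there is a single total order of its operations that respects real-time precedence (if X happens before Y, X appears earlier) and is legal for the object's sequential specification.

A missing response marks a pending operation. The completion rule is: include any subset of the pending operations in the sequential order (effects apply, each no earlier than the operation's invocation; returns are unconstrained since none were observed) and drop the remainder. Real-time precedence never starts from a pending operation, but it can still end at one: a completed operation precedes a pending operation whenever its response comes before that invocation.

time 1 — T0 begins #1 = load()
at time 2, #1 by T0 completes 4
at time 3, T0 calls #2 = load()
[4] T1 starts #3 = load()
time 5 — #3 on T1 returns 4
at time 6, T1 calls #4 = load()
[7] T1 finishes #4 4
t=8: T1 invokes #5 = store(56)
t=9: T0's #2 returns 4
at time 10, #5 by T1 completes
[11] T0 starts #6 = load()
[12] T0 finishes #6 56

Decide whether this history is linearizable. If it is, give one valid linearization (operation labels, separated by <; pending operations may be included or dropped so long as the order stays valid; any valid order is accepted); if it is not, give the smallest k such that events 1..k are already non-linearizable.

linearizable — witness: #1 < #2 < #3 < #4 < #5 < #6

after step 1 (#1 load() → 4): value 4
after step 2 (#2 load() → 4): value 4
after step 3 (#3 load() → 4): value 4
after step 4 (#4 load() → 4): value 4
after step 5 (#5 store(56)): value 56
after step 6 (#6 load() → 56): value 56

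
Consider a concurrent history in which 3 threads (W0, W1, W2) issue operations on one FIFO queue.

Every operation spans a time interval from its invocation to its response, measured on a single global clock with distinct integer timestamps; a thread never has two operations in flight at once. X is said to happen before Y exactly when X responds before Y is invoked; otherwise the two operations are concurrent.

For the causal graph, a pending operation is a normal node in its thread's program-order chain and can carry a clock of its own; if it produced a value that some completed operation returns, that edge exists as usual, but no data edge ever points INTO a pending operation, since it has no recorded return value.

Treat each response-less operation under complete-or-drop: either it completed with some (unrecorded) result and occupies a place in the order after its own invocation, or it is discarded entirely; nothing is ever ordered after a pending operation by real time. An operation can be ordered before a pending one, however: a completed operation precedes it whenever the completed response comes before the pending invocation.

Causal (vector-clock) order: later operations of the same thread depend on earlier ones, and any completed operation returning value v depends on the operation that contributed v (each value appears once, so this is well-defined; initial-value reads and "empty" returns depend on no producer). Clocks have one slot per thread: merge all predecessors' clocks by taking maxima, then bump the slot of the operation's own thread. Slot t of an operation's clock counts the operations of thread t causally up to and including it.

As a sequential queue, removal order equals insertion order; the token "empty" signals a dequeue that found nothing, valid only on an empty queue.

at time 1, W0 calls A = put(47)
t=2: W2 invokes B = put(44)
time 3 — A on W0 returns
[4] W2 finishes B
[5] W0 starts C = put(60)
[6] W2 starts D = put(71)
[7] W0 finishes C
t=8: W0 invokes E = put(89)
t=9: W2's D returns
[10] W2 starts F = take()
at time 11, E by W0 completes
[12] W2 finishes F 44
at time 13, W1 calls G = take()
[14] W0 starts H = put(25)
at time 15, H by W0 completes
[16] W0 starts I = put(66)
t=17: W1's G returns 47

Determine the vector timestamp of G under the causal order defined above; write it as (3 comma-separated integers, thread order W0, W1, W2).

(1, 1, 0)

root op B, invoked 2: fresh clock plus W2's own tick → (0, 0, 1)
root op A, invoked 1: fresh clock plus W0's own tick → (1, 0, 0)
from VC(B)=(0, 0, 1), D (invoked 6) maxes components and bumps W2 → (0, 0, 2)
from VC(A)=(1, 0, 0), G (invoked 13) maxes components and bumps W1 → (1, 1, 0)
from VC(A)=(1, 0, 0), C (invoked 5) maxes components and bumps W0 → (2, 0, 0)
from VC(B)=(0, 0, 1), VC(D)=(0, 0, 2), F (invoked 10) maxes components and bumps W2 → (0, 0, 3)
from VC(C)=(2, 0, 0), E (invoked 8) maxes components and bumps W0 → (3, 0, 0)
from VC(E)=(3, 0, 0), H (invoked 14) maxes components and bumps W0 → (4, 0, 0)
from VC(H)=(4, 0, 0), I (invoked 16) maxes components and bumps W0 → (5, 0, 0)
target: VC(G) = (1, 1, 0)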